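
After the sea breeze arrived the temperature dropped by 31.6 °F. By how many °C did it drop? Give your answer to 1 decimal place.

17.6 °C

A change of 1 °C equals a change of 1.8 °F: Δ°C = 31.6 × 0.5556 = 17.6 °C.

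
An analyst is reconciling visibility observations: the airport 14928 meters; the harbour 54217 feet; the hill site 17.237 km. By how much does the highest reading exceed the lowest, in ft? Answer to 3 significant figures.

the airport: 14928 m = 48976.38 ft.
the hill site: 17.237 km = 56551.84 ft.
Spread: 56551.84 − 48976.38 = 7580 ft.

7580 ft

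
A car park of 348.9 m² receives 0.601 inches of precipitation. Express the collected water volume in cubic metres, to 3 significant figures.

Depth: 0.601 in × 25.4 = 15.2654 mm.
1 mm over 1 m² is 1 L, so volume = 15.2654 × 348.9 = 5326.0981 L = 5.33 m³.

5.33 cubic metres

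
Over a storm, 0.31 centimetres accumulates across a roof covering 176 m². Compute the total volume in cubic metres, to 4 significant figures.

Depth: 0.31 cm × 10 = 3.1 mm.
1 mm over 1 m² is 1 L, so volume = 3.1 × 176 = 545.6 L = 0.5456 m³.

0.5456 cubic metres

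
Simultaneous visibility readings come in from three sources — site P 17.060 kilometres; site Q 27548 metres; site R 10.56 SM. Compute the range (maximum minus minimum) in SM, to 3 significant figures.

site P: 17.060 km = 10.6006 SM.
site Q: 27548 m = 17.1175 SM.
Spread: 17.1175 − 10.5600 = 6.56 SM.

6.56 SM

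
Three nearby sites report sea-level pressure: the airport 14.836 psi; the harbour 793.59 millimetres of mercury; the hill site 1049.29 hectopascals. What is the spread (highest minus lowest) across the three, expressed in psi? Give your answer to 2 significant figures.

0.51 psi

the harbour: 793.59 mmHg = 15.3455 psi.
the hill site: 1049.29 hPa = 15.2187 psi.
Spread: 15.3455 − 14.8360 = 0.51 psi.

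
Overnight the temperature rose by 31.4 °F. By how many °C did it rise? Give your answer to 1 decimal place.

17.4 °C

For a temperature change the 32° offset cancels: Δ°C = 31.4 × 0.5556 = 17.4 °C.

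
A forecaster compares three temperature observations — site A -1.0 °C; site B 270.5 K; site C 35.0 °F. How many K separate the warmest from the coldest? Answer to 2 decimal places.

4.32 K

site B: 270.5 K = -2.650 °C.
site C: 35.0 °F = 1.667 °C.
Spread: 1.667 − (-2.650) = 4.317 °C.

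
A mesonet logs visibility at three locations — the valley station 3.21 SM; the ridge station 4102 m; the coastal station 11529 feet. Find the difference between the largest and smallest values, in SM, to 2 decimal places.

1.03 SM

the ridge station: 4102 m = 2.5489 SM.
the coastal station: 11529 ft = 2.1835 SM.
Spread: 3.2100 − 2.1835 = 1.03 SM.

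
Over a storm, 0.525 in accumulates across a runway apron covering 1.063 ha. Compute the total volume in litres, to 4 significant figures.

Depth: 0.525 in × 25.4 = 13.335 mm.
Area: 1.063 ha = 10630 m².
1 mm over 1 m² is 1 L, so volume = 13.335 × 10630 = 141751.05 L ≈ 141800 L.

141800 litres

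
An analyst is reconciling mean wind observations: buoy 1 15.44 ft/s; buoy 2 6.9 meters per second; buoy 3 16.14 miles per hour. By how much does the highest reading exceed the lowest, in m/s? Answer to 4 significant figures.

buoy 1: 15.44 ft/s = 4.70611 m/s.
buoy 3: 16.14 mph = 7.21523 m/s.
Spread: 7.21523 − 4.70611 = 2.509 m/s.

2.509 m/s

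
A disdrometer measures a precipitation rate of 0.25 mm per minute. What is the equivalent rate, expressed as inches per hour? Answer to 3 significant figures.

0.591 in/hour

0.25 mm/minute × 0.0393701 in/mm × 60 minute/hour = 0.591 in/hour.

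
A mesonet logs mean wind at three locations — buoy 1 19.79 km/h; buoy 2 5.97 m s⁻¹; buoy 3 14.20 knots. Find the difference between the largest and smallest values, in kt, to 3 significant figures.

buoy 1: 19.79 km/h = 10.6857 kt.
buoy 2: 5.97 m/s = 11.6048 kt.
Spread: 14.2000 − 10.6857 = 3.51 kt.

3.51 kt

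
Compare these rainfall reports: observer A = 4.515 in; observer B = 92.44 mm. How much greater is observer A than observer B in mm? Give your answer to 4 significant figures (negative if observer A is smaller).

22.24 mm

observer A: 4.515 in = 114.6810 mm.
Difference: 114.6810 − 92.4400 = 22.24 mm.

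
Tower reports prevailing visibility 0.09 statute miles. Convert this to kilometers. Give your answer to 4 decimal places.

1 SM = 1.60934 km, so 0.09 × 1.60934 = 0.1448 km.

0.1448 km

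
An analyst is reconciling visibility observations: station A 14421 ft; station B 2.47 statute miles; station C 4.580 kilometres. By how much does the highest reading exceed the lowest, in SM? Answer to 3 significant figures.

0.376 SM

station A: 14421 ft = 2.73125 SM.
station C: 4.580 km = 2.84588 SM.
Spread: 2.84588 − 2.47000 = 0.376 SM.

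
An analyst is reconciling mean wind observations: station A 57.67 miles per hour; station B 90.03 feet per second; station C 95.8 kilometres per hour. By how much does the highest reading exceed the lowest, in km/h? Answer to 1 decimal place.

6.0 km/h

station A: 57.67 mph = 92.811 km/h.
station B: 90.03 ft/s = 98.788 km/h.
Spread: 98.788 − 92.811 = 6.0 km/h.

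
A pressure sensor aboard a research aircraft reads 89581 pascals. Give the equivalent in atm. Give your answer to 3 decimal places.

1 Pa = 9.86923e-06 atm, so 89581 × 9.86923e-06 = 0.884 atm.

0.884 atm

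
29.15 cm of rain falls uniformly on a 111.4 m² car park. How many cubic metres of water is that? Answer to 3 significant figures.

Depth: 29.15 cm × 10 = 291.5 mm.
1 mm over 1 m² is 1 L, so volume = 291.5 × 111.4 = 32473.1 L = 32.5 m³.

32.5 cubic metres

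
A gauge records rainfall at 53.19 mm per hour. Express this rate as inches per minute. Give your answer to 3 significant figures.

0.0349 in/minute

53.19 mm/hour × 0.0393701 in/mm × 0.0166667 hour/minute = 0.0349 in/minute.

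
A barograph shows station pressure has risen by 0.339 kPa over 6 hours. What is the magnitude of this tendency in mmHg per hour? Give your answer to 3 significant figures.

0.424 mmHg per hour

0.339 kPa / 6 h × 7.50062 mmHg/kPa = 0.424 mmHg/h.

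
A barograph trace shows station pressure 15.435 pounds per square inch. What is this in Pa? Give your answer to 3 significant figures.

1 psi = 6894.76 Pa, so 15.435 × 6894.76 = 106000 Pa.

106000 Pa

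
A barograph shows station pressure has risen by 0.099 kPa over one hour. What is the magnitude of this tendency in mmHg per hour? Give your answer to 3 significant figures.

0.099 kPa / 1 h × 7.50062 mmHg/kPa = 0.743 mmHg/h.

0.743 mmHg per hour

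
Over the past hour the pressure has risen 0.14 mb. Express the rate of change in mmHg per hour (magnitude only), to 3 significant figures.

0.14 mb / 1 h × 0.750062 mmHg/mb = 0.105 mmHg/h.

0.105 mmHg per hour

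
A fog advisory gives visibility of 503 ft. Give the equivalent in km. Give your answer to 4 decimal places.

1 ft = 0.0003048 km, so 503 × 0.0003048 = 0.1533 km.

0.1533 km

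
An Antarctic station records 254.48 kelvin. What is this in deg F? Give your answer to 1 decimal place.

First to °C: -18.67 °C.
Then to °F: -1.6 °F.

-1.6 °F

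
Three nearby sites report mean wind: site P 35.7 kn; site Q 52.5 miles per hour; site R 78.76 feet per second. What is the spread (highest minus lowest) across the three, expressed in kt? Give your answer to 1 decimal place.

11.0 kt

site Q: 52.5 mph = 45.621 kt.
site R: 78.76 ft/s = 46.664 kt.
Spread: 46.664 − 35.700 = 11.0 kt.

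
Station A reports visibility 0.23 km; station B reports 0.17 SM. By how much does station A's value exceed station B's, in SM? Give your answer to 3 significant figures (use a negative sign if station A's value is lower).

station A: 0.23 km = 0.142915 SM.
Difference: 0.142915 − 0.170000 = -0.0271 SM.

-0.0271 SM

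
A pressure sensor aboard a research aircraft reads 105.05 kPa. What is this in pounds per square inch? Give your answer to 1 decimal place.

15.2 psi

1 kPa = 0.145038 psi, so 105.05 × 0.145038 = 15.2 psi.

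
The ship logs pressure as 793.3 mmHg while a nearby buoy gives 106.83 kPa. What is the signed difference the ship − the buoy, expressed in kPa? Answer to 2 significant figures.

the ship: 793.3 mmHg = 105.765 kPa.
Difference: 105.765 − 106.830 = -1.1 kPa.

-1.1 kPa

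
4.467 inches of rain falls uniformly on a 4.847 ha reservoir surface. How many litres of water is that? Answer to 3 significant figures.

5500000 litres

Depth: 4.467 in × 25.4 = 113.4618 mm.
Area: 4.847 ha = 48470 m².
1 mm over 1 m² is 1 L, so volume = 113.4618 × 48470 = 5499493.4 L ≈ 5500000 L.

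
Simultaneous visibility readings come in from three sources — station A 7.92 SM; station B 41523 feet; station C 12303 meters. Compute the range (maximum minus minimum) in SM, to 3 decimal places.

station B: 41523 ft = 7.86420 SM.
station C: 12303 m = 7.64473 SM.
Spread: 7.92000 − 7.64473 = 0.275 SM.

0.275 SM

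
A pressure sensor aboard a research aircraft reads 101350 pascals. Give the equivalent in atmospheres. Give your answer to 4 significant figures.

1 Pa = 9.86923e-06 atm, so 101350 × 9.86923e-06 = 1.000 atm.

1.000 atm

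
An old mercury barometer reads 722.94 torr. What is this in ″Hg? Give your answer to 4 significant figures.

1 mmHg = 0.0393701 inHg, so 722.94 × 0.0393701 = 28.46 inHg.

28.46 inHg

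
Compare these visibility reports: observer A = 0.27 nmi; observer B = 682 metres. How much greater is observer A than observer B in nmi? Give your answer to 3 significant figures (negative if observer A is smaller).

-0.0983 nmi

observer B: 682 m = 0.368251 nmi.
Difference: 0.270000 − 0.368251 = -0.0983 nmi.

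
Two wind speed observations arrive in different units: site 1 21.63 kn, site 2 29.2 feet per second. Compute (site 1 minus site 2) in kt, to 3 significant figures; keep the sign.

4.33 kt

site 2: 29.2 ft/s = 17.3005 kt.
Difference: 21.6300 − 17.3005 = 4.33 kt.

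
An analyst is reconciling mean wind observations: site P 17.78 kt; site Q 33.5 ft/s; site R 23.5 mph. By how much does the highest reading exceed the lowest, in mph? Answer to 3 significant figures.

3.04 mph

site P: 17.78 kt = 20.4609 mph.
site Q: 33.5 ft/s = 22.8409 mph.
Spread: 23.5000 − 20.4609 = 3.04 mph.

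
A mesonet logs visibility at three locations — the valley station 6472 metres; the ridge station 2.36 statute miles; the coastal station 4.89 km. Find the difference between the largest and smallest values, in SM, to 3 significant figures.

1.66 SM

the valley station: 6472 m = 4.0215 SM.
the coastal station: 4.89 km = 3.0385 SM.
Spread: 4.0215 − 2.3600 = 1.66 SM.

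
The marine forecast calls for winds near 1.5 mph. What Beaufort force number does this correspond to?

Beaufort force 1

1.5 mph = 0.7 m/s, which is Beaufort 1 (light air, 0.3–1.5 m/s).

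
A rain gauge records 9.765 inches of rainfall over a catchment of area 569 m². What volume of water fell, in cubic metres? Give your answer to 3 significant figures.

141 cubic metres

Depth: 9.765 in × 25.4 = 248.031 mm.
1 mm over 1 m² is 1 L, so volume = 248.031 × 569 = 141129.64 L = 141 m³.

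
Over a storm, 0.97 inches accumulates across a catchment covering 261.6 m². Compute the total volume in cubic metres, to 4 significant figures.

6.445 cubic metres

Depth: 0.97 in × 25.4 = 24.638 mm.
1 mm over 1 m² is 1 L, so volume = 24.638 × 261.6 = 6445.3008 L = 6.445 m³.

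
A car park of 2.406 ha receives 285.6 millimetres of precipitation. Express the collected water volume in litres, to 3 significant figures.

6870000 litres

Area: 2.406 ha = 24060 m².
1 mm over 1 m² is 1 L, so volume = 285.6 × 24060 = 6871536 L ≈ 6870000 L.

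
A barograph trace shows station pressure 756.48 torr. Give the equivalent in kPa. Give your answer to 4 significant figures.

1 mmHg = 0.133322 kPa, so 756.48 × 0.133322 = 100.9 kPa.

100.9 kPa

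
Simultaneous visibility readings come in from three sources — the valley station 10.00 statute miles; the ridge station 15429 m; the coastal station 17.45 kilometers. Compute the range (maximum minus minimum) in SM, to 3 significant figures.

the ridge station: 15429 m = 9.5871 SM.
the coastal station: 17.45 km = 10.8429 SM.
Spread: 10.8429 − 9.5871 = 1.26 SM.

1.26 SM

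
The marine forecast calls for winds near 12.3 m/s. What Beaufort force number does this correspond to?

12.3 m/s lies in the Beaufort 6 band (strong breeze, 10.8–13.8 m/s).

Beaufort force 6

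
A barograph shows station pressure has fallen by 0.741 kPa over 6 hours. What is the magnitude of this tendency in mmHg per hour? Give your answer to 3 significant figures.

0.926 mmHg per hour

0.741 kPa / 6 h × 7.50062 mmHg/kPa = 0.926 mmHg/h.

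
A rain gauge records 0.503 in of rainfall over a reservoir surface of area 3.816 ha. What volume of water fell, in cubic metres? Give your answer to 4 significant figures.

Depth: 0.503 in × 25.4 = 12.7762 mm.
Area: 3.816 ha = 38160 m².
1 mm over 1 m² is 1 L, so volume = 12.7762 × 38160 = 487539.79 L = 487.5 m³.

487.5 cubic metres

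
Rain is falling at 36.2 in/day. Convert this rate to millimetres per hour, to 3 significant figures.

36.2 in/day × 25.4 mm/in × 0.0416667 day/hour = 38.3 mm/hour.

38.3 mm/hour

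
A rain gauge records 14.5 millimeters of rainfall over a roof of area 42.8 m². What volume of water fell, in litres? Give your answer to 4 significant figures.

620.6 litres

1 mm over 1 m² is 1 L, so volume = 14.5 × 42.8 = 620.6 L.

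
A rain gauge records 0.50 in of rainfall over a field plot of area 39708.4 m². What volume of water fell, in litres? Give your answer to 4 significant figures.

Depth: 0.50 in × 25.4 = 12.7 mm.
1 mm over 1 m² is 1 L, so volume = 12.7 × 39708.4 = 504296.68 L ≈ 504300 L.

504300 litres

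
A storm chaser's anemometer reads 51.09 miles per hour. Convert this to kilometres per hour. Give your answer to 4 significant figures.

82.22 km/h

1 mph = 1.60934 km/h, so 51.09 × 1.60934 = 82.22 km/h.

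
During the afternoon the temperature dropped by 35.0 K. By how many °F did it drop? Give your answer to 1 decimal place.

Converting a difference, only the 9/5 scale factor applies: Δ°F = 35.0 × 1.8 = 63.0 °F.

63.0 °F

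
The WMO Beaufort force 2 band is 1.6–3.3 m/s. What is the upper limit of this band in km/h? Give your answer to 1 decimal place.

11.9 km/h

1.6–3.3 m/s × 3.6 = 5.8–11.9 km/h.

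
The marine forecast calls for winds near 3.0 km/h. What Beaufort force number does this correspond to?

3.0 km/h = 0.8 m/s, which is Beaufort 1 (light air, 0.3–1.5 m/s).

Beaufort force 1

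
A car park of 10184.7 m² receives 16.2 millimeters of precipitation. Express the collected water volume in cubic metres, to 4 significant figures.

165.0 cubic metres

1 mm over 1 m² is 1 L, so volume = 16.2 × 10184.7 = 164992.14 L = 165.0 m³.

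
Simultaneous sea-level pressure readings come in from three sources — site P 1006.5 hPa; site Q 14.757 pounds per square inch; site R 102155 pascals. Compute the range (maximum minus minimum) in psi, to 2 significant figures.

0.22 psi

site P: 1006.5 hPa = 14.5980 psi.
site R: 102155 Pa = 14.8163 psi.
Spread: 14.8163 − 14.5980 = 0.22 psi.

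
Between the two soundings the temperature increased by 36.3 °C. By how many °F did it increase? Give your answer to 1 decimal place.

A change of 1 °C equals a change of 1.8 °F: Δ°F = 36.3 × 1.8 = 65.3 °F.

65.3 °F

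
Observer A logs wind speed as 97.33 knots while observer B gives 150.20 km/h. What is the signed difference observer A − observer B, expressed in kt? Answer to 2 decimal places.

16.23 kt

observer B: 150.20 km/h = 81.1015 kt.
Difference: 97.3300 − 81.1015 = 16.23 kt.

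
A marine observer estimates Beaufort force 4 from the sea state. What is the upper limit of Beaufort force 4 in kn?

16 kt

Beaufort 4 (moderate breeze) spans 11–16 knots.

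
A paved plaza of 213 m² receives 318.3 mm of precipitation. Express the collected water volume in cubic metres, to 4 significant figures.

1 mm over 1 m² is 1 L, so volume = 318.3 × 213 = 67797.9 L = 67.80 m³.

67.80 cubic metres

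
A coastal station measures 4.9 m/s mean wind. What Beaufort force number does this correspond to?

4.9 m/s lies in the Beaufort 3 band (gentle breeze, 3.4–5.4 m/s).

Beaufort force 3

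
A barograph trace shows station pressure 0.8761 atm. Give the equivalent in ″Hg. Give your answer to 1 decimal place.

26.2 inHg

1 atm = 29.9213 inHg, so 0.8761 × 29.9213 = 26.2 inHg.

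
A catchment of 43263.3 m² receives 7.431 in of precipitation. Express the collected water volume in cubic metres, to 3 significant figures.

8170 cubic metres

Depth: 7.431 in × 25.4 = 188.7474 mm.
1 mm over 1 m² is 1 L, so volume = 188.7474 × 43263.3 = 8165835.4 L = 8170 m³.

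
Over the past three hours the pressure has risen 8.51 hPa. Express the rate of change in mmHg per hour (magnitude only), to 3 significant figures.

8.51 hPa / 3 h × 0.750062 mmHg/hPa = 2.13 mmHg/h.

2.13 mmHg per hour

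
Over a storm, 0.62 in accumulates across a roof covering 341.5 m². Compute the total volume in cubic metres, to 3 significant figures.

Depth: 0.62 in × 25.4 = 15.748 mm.
1 mm over 1 m² is 1 L, so volume = 15.748 × 341.5 = 5377.942 L = 5.38 m³.

5.38 cubic metres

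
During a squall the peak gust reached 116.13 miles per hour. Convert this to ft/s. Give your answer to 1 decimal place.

170.3 ft/s

1 mph = 1.46667 ft/s, so 116.13 × 1.46667 = 170.3 ft/s.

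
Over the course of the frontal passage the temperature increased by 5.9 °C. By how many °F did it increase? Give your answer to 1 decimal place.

10.6 °F

For a temperature change the 32° offset cancels: Δ°F = 5.9 × 1.8 = 10.6 °F.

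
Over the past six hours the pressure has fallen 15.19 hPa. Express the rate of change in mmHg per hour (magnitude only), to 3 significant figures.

1.90 mmHg per hour

15.19 hPa / 6 h × 0.750062 mmHg/hPa = 1.90 mmHg/h.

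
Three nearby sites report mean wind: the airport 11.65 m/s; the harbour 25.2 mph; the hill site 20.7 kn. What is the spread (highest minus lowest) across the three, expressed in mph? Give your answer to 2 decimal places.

2.24 mph

the airport: 11.65 m/s = 26.0603 mph.
the hill site: 20.7 kt = 23.8211 mph.
Spread: 26.0603 − 23.8211 = 2.24 mph.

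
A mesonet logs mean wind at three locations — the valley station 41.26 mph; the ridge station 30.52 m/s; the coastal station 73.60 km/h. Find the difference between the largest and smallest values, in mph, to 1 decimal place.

27.0 mph

the ridge station: 30.52 m/s = 68.271 mph.
the coastal station: 73.60 km/h = 45.733 mph.
Spread: 68.271 − 41.260 = 27.0 mph.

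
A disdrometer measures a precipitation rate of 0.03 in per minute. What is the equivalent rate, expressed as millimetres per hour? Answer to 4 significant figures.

0.03 in/minute × 25.4 mm/in × 60 minute/hour = 45.72 mm/hour.

45.72 mm/hour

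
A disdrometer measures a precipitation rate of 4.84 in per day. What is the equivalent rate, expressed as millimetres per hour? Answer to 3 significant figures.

5.12 mm/hour

4.84 in/day × 25.4 mm/in × 0.0416667 day/hour = 5.12 mm/hour.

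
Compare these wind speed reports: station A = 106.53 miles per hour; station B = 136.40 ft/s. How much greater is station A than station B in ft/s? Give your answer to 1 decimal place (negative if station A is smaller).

19.8 ft/s

station A: 106.53 mph = 156.244 ft/s.
Difference: 156.244 − 136.400 = 19.8 ft/s.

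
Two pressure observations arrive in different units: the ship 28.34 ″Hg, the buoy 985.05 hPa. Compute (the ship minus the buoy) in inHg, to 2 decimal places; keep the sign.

-0.75 inHg

the buoy: 985.05 hPa = 29.0885 inHg.
Difference: 28.3400 − 29.0885 = -0.75 inHg.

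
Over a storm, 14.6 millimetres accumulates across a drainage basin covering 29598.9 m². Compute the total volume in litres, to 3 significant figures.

432000 litres

1 mm over 1 m² is 1 L, so volume = 14.6 × 29598.9 = 432143.94 L ≈ 432000 L.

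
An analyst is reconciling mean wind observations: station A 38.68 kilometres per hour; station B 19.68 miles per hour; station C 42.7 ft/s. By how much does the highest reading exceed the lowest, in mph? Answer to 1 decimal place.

station A: 38.68 km/h = 24.035 mph.
station C: 42.7 ft/s = 29.114 mph.
Spread: 29.114 − 19.680 = 9.4 mph.

9.4 mph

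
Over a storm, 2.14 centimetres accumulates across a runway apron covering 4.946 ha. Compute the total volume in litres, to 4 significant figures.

Depth: 2.14 cm × 10 = 21.4 mm.
Area: 4.946 ha = 49460 m².
1 mm over 1 m² is 1 L, so volume = 21.4 × 49460 = 1058444 L ≈ 1058000 L.

1058000 litres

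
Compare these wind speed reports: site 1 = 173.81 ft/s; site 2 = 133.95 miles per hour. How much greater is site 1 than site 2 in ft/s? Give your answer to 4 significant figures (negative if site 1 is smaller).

-22.65 ft/s

site 2: 133.95 mph = 196.4600 ft/s.
Difference: 173.8100 − 196.4600 = -22.65 ft/s.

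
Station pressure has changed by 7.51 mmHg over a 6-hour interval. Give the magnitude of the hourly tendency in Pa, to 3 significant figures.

167 Pa per hour

7.51 mmHg / 6 h × 133.322 Pa/mmHg = 167 Pa/h.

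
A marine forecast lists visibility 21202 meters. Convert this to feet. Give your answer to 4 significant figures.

69560 ft

1 m = 3.28084 ft, so 21202 × 3.28084 = 69560 ft.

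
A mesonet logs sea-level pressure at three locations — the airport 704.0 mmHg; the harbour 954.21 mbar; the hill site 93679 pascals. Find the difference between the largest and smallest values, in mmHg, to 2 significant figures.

the harbour: 954.21 mb = 715.72 mmHg.
the hill site: 93679 Pa = 702.65 mmHg.
Spread: 715.72 − 702.65 = 13 mmHg.

13 mmHg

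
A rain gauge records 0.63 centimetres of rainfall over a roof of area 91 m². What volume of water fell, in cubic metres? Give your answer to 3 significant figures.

Depth: 0.63 cm × 10 = 6.3 mm.
1 mm over 1 m² is 1 L, so volume = 6.3 × 91 = 573.3 L = 0.573 m³.

0.573 cubic metres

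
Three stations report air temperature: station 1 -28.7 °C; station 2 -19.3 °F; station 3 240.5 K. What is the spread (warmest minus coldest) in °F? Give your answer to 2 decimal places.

7.47 °F

station 2: -19.3 °F = -28.500 °C.
station 3: 240.5 K = -32.650 °C.
Spread: (-28.500) − (-32.650) = 4.150 °C = 7.47 °F.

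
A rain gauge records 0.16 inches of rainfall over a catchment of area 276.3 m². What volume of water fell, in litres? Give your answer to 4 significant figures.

1123 litres

Depth: 0.16 in × 25.4 = 4.064 mm.
1 mm over 1 m² is 1 L, so volume = 4.064 × 276.3 = 1122.8832 L ≈ 1123 L.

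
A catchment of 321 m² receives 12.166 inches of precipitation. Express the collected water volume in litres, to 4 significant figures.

99190 litres

Depth: 12.166 in × 25.4 = 309.0164 mm.
1 mm over 1 m² is 1 L, so volume = 309.0164 × 321 = 99194.264 L ≈ 99190 L.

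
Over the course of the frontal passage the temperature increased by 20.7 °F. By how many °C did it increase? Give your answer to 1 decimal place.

11.5 °C

Converting a difference, only the 9/5 scale factor applies: Δ°C = 20.7 × 0.5556 = 11.5 °C.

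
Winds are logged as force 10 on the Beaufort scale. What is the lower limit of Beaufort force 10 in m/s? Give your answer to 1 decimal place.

24.5 m/s

Beaufort 10 (storm) spans 24.5–28.4 m/s.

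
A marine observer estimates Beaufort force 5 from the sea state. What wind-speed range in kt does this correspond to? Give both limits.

Beaufort 5 (fresh breeze) spans 17–21 knots.

17 to 21 kt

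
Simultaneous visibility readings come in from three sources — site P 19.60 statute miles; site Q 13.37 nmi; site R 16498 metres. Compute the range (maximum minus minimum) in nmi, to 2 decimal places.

site P: 19.60 SM = 17.0319 nmi.
site R: 16498 m = 8.9082 nmi.
Spread: 17.0319 − 8.9082 = 8.12 nmi.

8.12 nmi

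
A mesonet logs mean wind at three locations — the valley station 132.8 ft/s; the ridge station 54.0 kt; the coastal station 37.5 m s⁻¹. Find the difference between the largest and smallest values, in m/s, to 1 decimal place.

the valley station: 132.8 ft/s = 40.477 m/s.
the ridge station: 54.0 kt = 27.780 m/s.
Spread: 40.477 − 27.780 = 12.7 m/s.

12.7 m/s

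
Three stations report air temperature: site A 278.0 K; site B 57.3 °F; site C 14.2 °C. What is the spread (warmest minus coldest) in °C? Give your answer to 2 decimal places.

site A: 278.0 K = 4.850 °C.
site B: 57.3 °F = 14.056 °C.
Spread: 14.200 − 4.850 = 9.350 °C.

9.35 °C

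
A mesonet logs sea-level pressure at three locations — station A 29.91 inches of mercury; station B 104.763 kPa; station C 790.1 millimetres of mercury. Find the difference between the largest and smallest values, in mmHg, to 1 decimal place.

30.4 mmHg

station A: 29.91 inHg = 759.714 mmHg.
station B: 104.763 kPa = 785.787 mmHg.
Spread: 790.100 − 759.714 = 30.4 mmHg.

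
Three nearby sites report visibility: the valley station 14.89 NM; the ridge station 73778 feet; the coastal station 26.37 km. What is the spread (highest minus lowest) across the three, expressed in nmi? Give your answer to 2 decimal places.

the ridge station: 73778 ft = 12.1423 nmi.
the coastal station: 26.37 km = 14.2387 nmi.
Spread: 14.8900 − 12.1423 = 2.75 nmi.

2.75 nmi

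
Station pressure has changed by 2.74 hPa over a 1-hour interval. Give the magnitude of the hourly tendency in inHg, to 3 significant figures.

2.74 hPa / 1 h × 0.02953 inHg/hPa = 0.0809 inHg/h.

0.0809 inHg per hour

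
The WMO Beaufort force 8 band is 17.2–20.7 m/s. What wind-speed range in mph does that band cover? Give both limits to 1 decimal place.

17.2–20.7 m/s × 2.237 = 38.5–46.3 mph.

38.5 to 46.3 mph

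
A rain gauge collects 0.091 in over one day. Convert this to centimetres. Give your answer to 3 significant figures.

0.231 cm

1 in = 2.54 cm, so 0.091 × 2.54 = 0.231 cm.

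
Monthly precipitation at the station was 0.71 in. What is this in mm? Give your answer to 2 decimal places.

18.03 mm

1 in = 25.4 mm, so 0.71 × 25.4 = 18.03 mm.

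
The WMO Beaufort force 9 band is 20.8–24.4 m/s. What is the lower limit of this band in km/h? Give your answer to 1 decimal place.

20.8–24.4 m/s × 3.6 = 74.9–87.8 km/h.

74.9 km/h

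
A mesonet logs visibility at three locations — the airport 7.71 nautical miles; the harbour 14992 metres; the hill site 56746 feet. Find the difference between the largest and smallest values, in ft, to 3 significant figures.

9900 ft

the airport: 7.71 nmi = 46846.85 ft.
the harbour: 14992 m = 49186.35 ft.
Spread: 56746.00 − 46846.85 = 9900 ft.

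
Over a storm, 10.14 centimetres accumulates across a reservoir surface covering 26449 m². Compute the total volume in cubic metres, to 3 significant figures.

2680 cubic metres

Depth: 10.14 cm × 10 = 101.4 mm.
1 mm over 1 m² is 1 L, so volume = 101.4 × 26449 = 2681928.6 L = 2680 m³.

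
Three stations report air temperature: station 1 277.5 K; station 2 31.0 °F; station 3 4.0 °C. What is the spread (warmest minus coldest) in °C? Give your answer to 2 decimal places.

4.91 °C

station 1: 277.5 K = 4.350 °C.
station 2: 31.0 °F = -0.556 °C.
Spread: 4.350 − (-0.556) = 4.906 °C.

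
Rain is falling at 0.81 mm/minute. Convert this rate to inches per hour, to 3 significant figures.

0.81 mm/minute × 0.0393701 in/mm × 60 minute/hour = 1.91 in/hour.

1.91 in/hour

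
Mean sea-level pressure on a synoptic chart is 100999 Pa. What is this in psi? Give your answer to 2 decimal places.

1 Pa = 0.000145038 psi, so 100999 × 0.000145038 = 14.65 psi.

14.65 psi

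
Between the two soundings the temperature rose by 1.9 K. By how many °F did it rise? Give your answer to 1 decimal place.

3.4 °F

Converting a difference, only the 9/5 scale factor applies: Δ°F = 1.9 × 1.8 = 3.4 °F.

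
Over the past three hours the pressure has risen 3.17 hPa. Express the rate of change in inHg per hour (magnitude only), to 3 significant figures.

3.17 hPa / 3 h × 0.02953 inHg/hPa = 0.0312 inHg/h.

0.0312 inHg per hour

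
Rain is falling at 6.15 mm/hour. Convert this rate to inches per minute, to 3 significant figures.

6.15 mm/hour × 0.0393701 in/mm × 0.0166667 hour/minute = 0.00404 in/minute.

0.00404 in/minute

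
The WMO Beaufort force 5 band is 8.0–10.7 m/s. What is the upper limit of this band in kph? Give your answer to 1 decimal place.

38.5 km/h

8.0–10.7 m/s × 3.6 = 28.8–38.5 km/h.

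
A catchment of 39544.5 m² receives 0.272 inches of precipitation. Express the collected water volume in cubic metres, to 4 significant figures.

273.2 cubic metres

Depth: 0.272 in × 25.4 = 6.9088 mm.
1 mm over 1 m² is 1 L, so volume = 6.9088 × 39544.5 = 273205.04 L = 273.2 m³.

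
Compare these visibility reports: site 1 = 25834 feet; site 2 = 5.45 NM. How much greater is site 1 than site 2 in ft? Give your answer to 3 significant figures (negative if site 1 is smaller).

-7280 ft

site 2: 5.45 nmi = 33114.83 ft.
Difference: 25834.00 − 33114.83 = -7280 ft.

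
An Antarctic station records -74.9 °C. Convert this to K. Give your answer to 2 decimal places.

198.25 K

K = -74.9 + 273.15 = 198.25 K.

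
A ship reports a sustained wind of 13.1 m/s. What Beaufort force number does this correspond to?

13.1 m/s lies in the Beaufort 6 band (strong breeze, 10.8–13.8 m/s).

Beaufort force 6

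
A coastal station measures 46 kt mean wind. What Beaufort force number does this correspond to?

46 kt lies in the Beaufort 9 band (strong gale, 41–47 kt).

Beaufort force 9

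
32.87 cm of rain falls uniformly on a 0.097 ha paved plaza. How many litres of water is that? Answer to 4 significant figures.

318800 litres

Depth: 32.87 cm × 10 = 328.7 mm.
Area: 0.097 ha = 970 m².
1 mm over 1 m² is 1 L, so volume = 328.7 × 970 = 318839 L ≈ 318800 L.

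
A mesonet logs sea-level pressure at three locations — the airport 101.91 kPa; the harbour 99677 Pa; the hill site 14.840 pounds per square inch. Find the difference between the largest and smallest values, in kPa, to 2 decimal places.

the harbour: 99677 Pa = 99.6770 kPa.
the hill site: 14.840 psi = 102.3182 kPa.
Spread: 102.3182 − 99.6770 = 2.64 kPa.

2.64 kPa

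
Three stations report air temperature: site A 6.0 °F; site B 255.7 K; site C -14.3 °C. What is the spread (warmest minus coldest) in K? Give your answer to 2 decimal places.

3.15 K

site A: 6.0 °F = -14.444 °C.
site B: 255.7 K = -17.450 °C.
Spread: (-14.300) − (-17.450) = 3.150 °C.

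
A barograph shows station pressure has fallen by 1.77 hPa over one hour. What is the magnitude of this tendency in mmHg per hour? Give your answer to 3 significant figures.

1.33 mmHg per hour

1.77 hPa / 1 h × 0.750062 mmHg/hPa = 1.33 mmHg/h.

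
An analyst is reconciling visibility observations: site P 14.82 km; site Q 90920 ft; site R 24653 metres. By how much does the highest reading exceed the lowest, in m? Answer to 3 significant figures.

site P: 14.82 km = 14820.00 m.
site Q: 90920 ft = 27712.42 m.
Spread: 27712.42 − 14820.00 = 12900 m.

12900 m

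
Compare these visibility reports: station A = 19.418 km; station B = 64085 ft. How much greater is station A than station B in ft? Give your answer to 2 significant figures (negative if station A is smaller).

-380 ft

station A: 19.418 km = 63707.35 ft.
Difference: 63707.35 − 64085.00 = -380 ft.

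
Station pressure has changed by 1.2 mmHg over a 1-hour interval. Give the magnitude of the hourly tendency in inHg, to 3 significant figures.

0.0472 inHg per hour

1.2 mmHg / 1 h × 0.0393701 inHg/mmHg = 0.0472 inHg/h.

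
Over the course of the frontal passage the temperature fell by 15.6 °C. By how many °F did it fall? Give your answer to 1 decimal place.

28.1 °F

Converting a difference, only the 9/5 scale factor applies: Δ°F = 15.6 × 1.8 = 28.1 °F.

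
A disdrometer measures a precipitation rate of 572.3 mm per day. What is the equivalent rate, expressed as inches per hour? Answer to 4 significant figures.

572.3 mm/day × 0.0393701 in/mm × 0.0416667 day/hour = 0.9388 in/hour.

0.9388 in/hour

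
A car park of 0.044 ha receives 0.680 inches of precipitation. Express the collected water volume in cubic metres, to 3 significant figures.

7.60 cubic metres

Depth: 0.680 in × 25.4 = 17.272 mm.
Area: 0.044 ha = 440 m².
1 mm over 1 m² is 1 L, so volume = 17.272 × 440 = 7599.68 L = 7.60 m³.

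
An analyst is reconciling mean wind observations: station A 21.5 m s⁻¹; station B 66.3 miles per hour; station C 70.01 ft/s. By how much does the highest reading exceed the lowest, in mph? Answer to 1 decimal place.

18.6 mph

station A: 21.5 m/s = 48.094 mph.
station C: 70.01 ft/s = 47.734 mph.
Spread: 66.300 − 47.734 = 18.6 mph.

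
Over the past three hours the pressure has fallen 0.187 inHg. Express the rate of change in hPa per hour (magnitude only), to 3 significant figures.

2.11 hPa per hour

0.187 inHg / 3 h × 33.8639 hPa/inHg = 2.11 hPa/h.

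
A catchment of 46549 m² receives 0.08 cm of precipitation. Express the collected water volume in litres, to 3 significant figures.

Depth: 0.08 cm × 10 = 0.8 mm.
1 mm over 1 m² is 1 L, so volume = 0.8 × 46549 = 37239.2 L ≈ 37200 L.

37200 litres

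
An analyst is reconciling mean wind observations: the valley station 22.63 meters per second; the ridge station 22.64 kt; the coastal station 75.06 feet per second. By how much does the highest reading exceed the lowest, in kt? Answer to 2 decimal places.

the valley station: 22.63 m/s = 43.9892 kt.
the coastal station: 75.06 ft/s = 44.4718 kt.
Spread: 44.4718 − 22.6400 = 21.83 kt.

21.83 kt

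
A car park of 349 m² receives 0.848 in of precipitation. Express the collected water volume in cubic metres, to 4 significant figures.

Depth: 0.848 in × 25.4 = 21.5392 mm.
1 mm over 1 m² is 1 L, so volume = 21.5392 × 349 = 7517.1808 L = 7.517 m³.

7.517 cubic metres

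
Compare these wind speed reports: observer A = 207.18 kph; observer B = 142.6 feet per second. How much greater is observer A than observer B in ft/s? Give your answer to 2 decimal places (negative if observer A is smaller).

46.21 ft/s

observer A: 207.18 km/h = 188.8123 ft/s.
Difference: 188.8123 − 142.6000 = 46.21 ft/s.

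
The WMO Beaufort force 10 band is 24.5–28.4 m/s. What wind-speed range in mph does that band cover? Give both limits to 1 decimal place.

54.8 to 63.5 mph

24.5–28.4 m/s × 2.237 = 54.8–63.5 mph.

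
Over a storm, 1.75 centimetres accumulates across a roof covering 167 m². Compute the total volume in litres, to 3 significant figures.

2920 litres

Depth: 1.75 cm × 10 = 17.5 mm.
1 mm over 1 m² is 1 L, so volume = 17.5 × 167 = 2922.5 L ≈ 2920 L.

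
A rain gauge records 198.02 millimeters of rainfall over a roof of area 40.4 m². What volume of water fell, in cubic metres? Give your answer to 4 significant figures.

1 mm over 1 m² is 1 L, so volume = 198.02 × 40.4 = 8000.008 L = 8.000 m³.

8.000 cubic metres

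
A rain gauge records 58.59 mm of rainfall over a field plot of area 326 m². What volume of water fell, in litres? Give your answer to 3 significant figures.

1 mm over 1 m² is 1 L, so volume = 58.59 × 326 = 19100.34 L ≈ 19100 L.

19100 litres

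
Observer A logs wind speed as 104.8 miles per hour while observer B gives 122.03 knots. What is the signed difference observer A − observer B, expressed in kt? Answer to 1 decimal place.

-31.0 kt

observer A: 104.8 mph = 91.069 kt.
Difference: 91.069 − 122.030 = -31.0 kt.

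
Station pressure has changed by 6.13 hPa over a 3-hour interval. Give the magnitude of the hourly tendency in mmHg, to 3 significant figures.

6.13 hPa / 3 h × 0.750062 mmHg/hPa = 1.53 mmHg/h.

1.53 mmHg per hour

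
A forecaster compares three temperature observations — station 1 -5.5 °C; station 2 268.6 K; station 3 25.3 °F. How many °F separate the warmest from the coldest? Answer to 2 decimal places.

3.20 °F

station 2: 268.6 K = -4.550 °C.
station 3: 25.3 °F = -3.722 °C.
Spread: (-3.722) − (-5.500) = 1.778 °C = 3.20 °F.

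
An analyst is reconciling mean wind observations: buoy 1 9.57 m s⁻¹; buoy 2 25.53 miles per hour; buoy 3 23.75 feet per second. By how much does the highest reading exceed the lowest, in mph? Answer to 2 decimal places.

9.34 mph

buoy 1: 9.57 m/s = 21.4075 mph.
buoy 3: 23.75 ft/s = 16.1932 mph.
Spread: 25.5300 − 16.1932 = 9.34 mph.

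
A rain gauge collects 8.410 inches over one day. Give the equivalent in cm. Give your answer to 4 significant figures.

1 in = 2.54 cm, so 8.410 × 2.54 = 21.36 cm.

21.36 cm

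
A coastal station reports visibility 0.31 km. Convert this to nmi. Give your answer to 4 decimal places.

0.1674 nmi

1 km = 0.539957 nmi, so 0.31 × 0.539957 = 0.1674 nmi.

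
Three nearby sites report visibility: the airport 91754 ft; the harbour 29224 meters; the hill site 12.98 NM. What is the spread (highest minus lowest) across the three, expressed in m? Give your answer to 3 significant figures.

5190 m

the airport: 91754 ft = 27966.62 m.
the hill site: 12.98 nmi = 24038.96 m.
Spread: 29224.00 − 24038.96 = 5190 m.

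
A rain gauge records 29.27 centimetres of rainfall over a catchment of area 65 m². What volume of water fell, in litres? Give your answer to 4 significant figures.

19030 litres

Depth: 29.27 cm × 10 = 292.7 mm.
1 mm over 1 m² is 1 L, so volume = 292.7 × 65 = 19025.5 L ≈ 19030 L.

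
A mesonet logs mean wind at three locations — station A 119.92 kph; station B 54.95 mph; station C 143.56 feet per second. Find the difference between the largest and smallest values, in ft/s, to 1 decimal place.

63.0 ft/s

station A: 119.92 km/h = 109.288 ft/s.
station B: 54.95 mph = 80.593 ft/s.
Spread: 143.560 − 80.593 = 63.0 ft/s.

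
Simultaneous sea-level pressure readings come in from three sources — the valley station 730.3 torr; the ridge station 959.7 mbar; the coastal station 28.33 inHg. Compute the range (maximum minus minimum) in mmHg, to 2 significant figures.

11 mmHg

the ridge station: 959.7 mb = 719.83 mmHg.
the coastal station: 28.33 inHg = 719.58 mmHg.
Spread: 730.30 − 719.58 = 11 mmHg.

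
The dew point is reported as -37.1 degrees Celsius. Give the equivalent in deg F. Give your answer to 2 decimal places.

°F = °C × 9/5 + 32 = -37.1 × 1.8 + 32 = -34.78 °F.

-34.78 °F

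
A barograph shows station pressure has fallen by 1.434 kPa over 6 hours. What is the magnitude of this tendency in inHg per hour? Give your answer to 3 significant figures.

0.0706 inHg per hour

1.434 kPa / 6 h × 0.2953 inHg/kPa = 0.0706 inHg/h.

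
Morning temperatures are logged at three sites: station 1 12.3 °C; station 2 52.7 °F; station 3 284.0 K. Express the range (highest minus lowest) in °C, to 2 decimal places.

1.45 °C

station 2: 52.7 °F = 11.500 °C.
station 3: 284.0 K = 10.850 °C.
Spread: 12.300 − 10.850 = 1.450 °C.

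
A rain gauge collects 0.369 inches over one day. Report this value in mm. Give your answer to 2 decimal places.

1 in = 25.4 mm, so 0.369 × 25.4 = 9.37 mm.

9.37 mm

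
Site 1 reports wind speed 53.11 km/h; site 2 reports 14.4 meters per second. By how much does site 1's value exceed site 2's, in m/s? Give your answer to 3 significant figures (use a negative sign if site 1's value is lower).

site 1: 53.11 km/h = 14.75278 m/s.
Difference: 14.75278 − 14.40000 = 0.353 m/s.

0.353 m/s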